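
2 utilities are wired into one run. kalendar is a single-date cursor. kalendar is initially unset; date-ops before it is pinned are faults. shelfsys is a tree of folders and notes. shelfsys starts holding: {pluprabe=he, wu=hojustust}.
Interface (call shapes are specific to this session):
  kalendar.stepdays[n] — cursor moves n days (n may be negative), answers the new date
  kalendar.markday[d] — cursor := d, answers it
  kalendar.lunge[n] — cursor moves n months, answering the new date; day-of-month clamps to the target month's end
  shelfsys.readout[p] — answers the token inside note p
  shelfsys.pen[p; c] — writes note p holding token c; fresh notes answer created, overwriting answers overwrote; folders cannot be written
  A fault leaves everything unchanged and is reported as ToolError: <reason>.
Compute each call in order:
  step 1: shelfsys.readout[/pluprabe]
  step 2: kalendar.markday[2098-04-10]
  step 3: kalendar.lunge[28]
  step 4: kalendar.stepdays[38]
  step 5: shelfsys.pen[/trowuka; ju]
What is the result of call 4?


Answer: 2100-09-17

Derivation:
-> shelfsys.readout(p='/pluprabe')
<- he
-> kalendar.markday(d='2098-04-10')
<- 2098-04-10
-> kalendar.lunge(n='28')
<- 2100-08-10
-> kalendar.stepdays(n='38')
<- 2100-09-17
-> shelfsys.pen(p='/trowuka', c='ju')
<- created


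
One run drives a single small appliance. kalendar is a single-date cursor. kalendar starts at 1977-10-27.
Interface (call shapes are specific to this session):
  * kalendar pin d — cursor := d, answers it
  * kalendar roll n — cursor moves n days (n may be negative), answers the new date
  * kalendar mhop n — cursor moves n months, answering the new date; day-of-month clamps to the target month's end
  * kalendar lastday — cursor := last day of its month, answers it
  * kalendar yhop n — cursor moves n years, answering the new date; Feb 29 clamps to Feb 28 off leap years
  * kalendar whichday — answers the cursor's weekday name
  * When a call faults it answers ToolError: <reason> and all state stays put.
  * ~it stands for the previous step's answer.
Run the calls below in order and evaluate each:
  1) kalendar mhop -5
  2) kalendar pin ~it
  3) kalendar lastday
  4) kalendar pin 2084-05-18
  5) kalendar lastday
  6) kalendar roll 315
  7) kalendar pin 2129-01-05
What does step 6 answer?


I use kalendar mhop passing -5, yielding 1977-05-27.
Now I run kalendar pin passing ~it, and see 1977-05-27.
I use kalendar lastday, giving 1977-05-31.
Then kalendar pin passing 2084-05-18, yielding 2084-05-18.
I use kalendar lastday(), and get 2084-05-31.
Then kalendar roll passing 315, and observe 2085-04-11.
I run kalendar pin passing 2129-01-05: 2129-01-05.

Answer: 2085-04-11


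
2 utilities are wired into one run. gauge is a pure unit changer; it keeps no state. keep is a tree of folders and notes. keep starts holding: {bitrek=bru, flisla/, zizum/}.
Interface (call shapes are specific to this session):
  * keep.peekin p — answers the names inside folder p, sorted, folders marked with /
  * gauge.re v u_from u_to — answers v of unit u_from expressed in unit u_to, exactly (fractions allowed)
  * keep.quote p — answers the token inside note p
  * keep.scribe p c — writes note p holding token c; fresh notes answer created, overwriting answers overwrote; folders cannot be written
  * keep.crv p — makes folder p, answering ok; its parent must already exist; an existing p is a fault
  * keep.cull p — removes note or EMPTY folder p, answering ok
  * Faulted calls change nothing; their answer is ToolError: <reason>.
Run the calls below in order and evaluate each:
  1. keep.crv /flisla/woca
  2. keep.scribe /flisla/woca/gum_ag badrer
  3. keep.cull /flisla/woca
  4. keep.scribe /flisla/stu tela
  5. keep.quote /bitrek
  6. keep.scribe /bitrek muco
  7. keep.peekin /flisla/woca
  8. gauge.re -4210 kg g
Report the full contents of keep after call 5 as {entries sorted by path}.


Answer: {bitrek=bru, flisla/, flisla/stu=tela, flisla/woca/, flisla/woca/gum_ag=badrer, zizum/}

Derivation:
>>> keep.crv p='/flisla/woca'
[out] ok
>>> keep.scribe p='/flisla/woca/gum_ag' c='badrer'
[out] created
>>> keep.cull p='/flisla/woca'
[out] ToolError: not empty
>>> keep.scribe p='/flisla/stu' c='tela'
[out] created
>>> keep.quote p='/bitrek'
[out] bru
>>> keep.scribe p='/bitrek' c='muco'
[out] overwrote
>>> keep.peekin p='/flisla/woca'
[out] [gum_ag]
>>> gauge.re v='-4210' u_from='kg' u_to='g'
[out] -4210000


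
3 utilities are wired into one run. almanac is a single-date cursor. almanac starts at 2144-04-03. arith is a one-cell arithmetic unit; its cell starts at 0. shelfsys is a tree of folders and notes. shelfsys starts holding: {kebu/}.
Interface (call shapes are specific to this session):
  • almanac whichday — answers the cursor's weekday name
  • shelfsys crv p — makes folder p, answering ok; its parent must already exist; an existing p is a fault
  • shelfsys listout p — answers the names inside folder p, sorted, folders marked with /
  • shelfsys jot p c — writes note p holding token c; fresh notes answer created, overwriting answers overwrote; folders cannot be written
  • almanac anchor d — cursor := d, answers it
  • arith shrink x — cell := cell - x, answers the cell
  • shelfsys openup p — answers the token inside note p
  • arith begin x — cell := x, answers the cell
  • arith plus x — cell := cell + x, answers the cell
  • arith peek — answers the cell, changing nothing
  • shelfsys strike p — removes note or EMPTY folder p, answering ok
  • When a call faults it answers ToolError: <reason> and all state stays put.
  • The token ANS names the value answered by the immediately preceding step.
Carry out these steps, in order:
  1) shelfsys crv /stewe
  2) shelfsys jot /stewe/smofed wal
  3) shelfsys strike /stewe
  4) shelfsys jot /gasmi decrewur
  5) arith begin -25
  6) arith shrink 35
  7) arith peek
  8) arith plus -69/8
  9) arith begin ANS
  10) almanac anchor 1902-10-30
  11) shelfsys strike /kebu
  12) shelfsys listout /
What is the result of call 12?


# shelfsys crv(/stewe) : ok
# shelfsys jot(/stewe/smofed, wal) : created
# shelfsys strike(/stewe) : ToolError: not empty
# shelfsys jot(/gasmi, decrewur) : created
# arith begin(-25) : -25
# arith shrink(35) : -60
# arith peek() : -60
# arith plus(-69/8) : -549/8
# arith begin(ANS) : -549/8
# almanac anchor(1902-10-30) : 1902-10-30
# shelfsys strike(/kebu) : ok
# shelfsys listout(/) : [gasmi, stewe/]

Answer: [gasmi, stewe/]


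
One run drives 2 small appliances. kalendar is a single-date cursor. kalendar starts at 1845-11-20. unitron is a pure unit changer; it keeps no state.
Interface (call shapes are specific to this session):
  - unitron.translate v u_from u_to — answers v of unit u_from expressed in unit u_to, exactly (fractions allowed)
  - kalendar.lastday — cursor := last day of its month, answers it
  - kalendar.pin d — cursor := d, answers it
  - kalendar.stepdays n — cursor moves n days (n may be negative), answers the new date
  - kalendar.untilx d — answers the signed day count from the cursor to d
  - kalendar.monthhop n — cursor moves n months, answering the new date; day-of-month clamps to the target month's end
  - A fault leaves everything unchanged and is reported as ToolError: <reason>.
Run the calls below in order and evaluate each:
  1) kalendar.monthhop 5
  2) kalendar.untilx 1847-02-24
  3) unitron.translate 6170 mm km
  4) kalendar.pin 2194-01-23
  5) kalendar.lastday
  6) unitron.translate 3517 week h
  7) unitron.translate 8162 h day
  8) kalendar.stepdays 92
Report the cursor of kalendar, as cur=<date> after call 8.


Answer: cur=2194-05-03

Derivation:
# 1. kalendar.monthhop(n→5) ~> 1846-04-20
# 2. kalendar.untilx(d→1847-02-24) ~> 310
# 3. unitron.translate(v→6170, u_from→mm, u_to→km) ~> 617/100000
# 4. kalendar.pin(d→2194-01-23) ~> 2194-01-23
# 5. kalendar.lastday() ~> 2194-01-31
# 6. unitron.translate(v→3517, u_from→week, u_to→h) ~> 590856
# 7. unitron.translate(v→8162, u_from→h, u_to→day) ~> 4081/12
# 8. kalendar.stepdays(n→92) ~> 2194-05-03


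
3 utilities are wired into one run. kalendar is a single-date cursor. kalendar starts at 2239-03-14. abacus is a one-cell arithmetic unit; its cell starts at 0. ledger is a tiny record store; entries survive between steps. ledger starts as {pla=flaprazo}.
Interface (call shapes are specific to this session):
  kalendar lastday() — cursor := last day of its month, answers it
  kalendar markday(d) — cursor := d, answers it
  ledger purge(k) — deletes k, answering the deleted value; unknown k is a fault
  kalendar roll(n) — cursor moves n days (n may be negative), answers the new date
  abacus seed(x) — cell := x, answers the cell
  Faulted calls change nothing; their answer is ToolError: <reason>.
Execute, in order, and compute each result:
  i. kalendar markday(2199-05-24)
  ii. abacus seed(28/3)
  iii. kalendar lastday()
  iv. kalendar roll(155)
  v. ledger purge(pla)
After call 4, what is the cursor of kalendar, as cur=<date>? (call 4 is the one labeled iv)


Do: kalendar markday[d→2199-05-24]
See: 2199-05-24
Do: abacus seed[x→28/3]
See: 28/3
Do: kalendar lastday[]
See: 2199-05-31
Do: kalendar roll[n→155]
See: 2199-11-02
Do: ledger purge[k→pla]
See: flaprazo

Answer: cur=2199-11-02


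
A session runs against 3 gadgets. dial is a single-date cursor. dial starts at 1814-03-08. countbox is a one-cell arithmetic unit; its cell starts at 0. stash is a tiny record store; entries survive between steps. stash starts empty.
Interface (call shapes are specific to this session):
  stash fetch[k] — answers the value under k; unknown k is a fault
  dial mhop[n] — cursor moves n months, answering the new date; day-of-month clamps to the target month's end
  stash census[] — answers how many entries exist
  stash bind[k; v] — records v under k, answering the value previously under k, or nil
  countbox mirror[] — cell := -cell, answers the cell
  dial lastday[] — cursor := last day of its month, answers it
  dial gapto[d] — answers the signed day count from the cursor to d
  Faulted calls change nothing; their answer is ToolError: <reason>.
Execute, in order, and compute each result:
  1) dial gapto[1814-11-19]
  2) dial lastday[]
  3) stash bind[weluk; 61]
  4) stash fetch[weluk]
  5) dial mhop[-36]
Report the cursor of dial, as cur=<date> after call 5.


Answer: cur=1811-03-31

Derivation:
$ dial gapto d=1814-11-19
  256
$ dial lastday
  1814-03-31
$ stash bind k=weluk v=61
  nil
$ stash fetch k=weluk
  61
$ dial mhop n=-36
  1811-03-31


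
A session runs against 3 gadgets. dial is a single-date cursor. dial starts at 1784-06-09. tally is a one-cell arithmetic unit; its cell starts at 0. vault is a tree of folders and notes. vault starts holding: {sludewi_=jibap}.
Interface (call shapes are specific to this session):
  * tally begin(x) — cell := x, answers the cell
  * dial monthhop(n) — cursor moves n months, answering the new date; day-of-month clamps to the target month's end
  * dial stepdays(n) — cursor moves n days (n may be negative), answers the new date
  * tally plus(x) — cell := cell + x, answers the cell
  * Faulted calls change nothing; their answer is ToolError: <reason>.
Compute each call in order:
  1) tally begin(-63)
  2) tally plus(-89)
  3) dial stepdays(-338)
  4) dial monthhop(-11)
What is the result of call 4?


Answer: 1782-08-07

Derivation:
CALL tally begin[-63]
RET  -63
CALL tally plus[-89]
RET  -152
CALL dial stepdays[-338]
RET  1783-07-07
CALL dial monthhop[-11]
RET  1782-08-07


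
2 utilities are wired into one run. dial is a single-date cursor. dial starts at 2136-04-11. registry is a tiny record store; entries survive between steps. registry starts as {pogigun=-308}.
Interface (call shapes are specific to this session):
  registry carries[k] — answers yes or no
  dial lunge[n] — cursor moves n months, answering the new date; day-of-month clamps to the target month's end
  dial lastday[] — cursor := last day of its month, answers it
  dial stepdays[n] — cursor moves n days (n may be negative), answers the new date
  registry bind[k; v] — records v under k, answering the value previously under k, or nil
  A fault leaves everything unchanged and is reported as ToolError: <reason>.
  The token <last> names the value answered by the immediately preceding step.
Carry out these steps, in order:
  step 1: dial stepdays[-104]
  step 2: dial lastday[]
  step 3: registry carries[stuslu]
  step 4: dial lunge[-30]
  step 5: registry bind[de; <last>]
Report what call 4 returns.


Answer: 2133-06-30

Derivation:
Now I run dial stepdays(-104), and get 2135-12-29.
Invoking dial lastday, and observe 2135-12-31.
Next I call registry carries(stuslu), → no.
Invoking dial lunge(-30), → 2133-06-30.
I run registry bind(de, <last>), and see nil.


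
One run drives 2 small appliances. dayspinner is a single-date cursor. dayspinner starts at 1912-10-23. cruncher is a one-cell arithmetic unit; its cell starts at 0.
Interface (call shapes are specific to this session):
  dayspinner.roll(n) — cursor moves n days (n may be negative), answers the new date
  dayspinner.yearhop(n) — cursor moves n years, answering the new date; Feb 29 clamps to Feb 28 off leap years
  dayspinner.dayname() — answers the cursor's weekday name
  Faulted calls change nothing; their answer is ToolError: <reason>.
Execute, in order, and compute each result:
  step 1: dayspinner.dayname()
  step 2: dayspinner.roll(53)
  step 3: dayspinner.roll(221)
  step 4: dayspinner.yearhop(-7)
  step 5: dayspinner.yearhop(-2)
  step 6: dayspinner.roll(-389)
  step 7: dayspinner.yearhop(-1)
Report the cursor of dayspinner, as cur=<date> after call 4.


Answer: cur=1906-07-24

Derivation:
> dayname
:: Wednesday
> roll 53
:: 1912-12-15
> roll 221
:: 1913-07-24
> yearhop -7
:: 1906-07-24
> yearhop -2
:: 1904-07-24
> roll -389
:: 1903-07-01
> yearhop -1
:: 1902-07-01


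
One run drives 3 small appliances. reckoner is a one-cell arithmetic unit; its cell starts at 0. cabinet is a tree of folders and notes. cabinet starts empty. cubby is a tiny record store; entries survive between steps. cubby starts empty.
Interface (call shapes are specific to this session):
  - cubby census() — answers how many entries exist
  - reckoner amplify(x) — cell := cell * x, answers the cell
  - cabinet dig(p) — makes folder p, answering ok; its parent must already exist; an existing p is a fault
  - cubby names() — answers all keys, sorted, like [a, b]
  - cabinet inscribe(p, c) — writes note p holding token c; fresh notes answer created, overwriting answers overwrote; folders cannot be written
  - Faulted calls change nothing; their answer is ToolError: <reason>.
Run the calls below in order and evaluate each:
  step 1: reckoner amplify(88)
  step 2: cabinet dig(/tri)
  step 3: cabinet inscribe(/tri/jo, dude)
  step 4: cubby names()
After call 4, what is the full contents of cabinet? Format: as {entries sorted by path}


% reckoner amplify 88
  0
% cabinet dig /tri
  ok
% cabinet inscribe /tri/jo dude
  created
% cubby names
  []

Answer: {tri/, tri/jo=dude}


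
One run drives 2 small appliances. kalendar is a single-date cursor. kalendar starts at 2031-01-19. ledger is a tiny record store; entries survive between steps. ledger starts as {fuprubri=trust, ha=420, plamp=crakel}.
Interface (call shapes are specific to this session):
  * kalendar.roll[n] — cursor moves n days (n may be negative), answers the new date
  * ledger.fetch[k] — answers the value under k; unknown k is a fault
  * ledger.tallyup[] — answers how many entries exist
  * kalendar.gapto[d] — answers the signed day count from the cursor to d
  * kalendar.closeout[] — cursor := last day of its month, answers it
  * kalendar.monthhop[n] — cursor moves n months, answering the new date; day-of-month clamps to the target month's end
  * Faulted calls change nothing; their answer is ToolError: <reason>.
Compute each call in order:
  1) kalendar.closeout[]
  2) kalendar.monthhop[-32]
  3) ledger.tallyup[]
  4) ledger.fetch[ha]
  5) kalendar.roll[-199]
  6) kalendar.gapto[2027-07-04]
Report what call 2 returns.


>>> kalendar.closeout
= 2031-01-31
>>> kalendar.monthhop n='-32'
= 2028-05-31
>>> ledger.tallyup
= 3
>>> ledger.fetch k='ha'
= 420
>>> kalendar.roll n='-199'
= 2027-11-14
>>> kalendar.gapto d='2027-07-04'
= -133

Answer: 2028-05-31


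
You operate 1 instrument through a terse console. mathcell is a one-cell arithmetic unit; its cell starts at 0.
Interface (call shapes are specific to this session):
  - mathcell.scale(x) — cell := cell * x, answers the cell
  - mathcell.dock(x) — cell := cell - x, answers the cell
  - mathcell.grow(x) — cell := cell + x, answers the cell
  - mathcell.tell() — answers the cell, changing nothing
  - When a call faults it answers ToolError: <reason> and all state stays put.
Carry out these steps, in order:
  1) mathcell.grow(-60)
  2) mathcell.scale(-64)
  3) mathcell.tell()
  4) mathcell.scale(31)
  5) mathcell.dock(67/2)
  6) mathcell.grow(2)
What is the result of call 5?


→ mathcell.grow(-60)
← -60
→ mathcell.scale(-64)
← 3840
→ mathcell.tell()
← 3840
→ mathcell.scale(31)
← 119040
→ mathcell.dock(67/2)
← 238013/2
→ mathcell.grow(2)
← 238017/2

Answer: 238013/2


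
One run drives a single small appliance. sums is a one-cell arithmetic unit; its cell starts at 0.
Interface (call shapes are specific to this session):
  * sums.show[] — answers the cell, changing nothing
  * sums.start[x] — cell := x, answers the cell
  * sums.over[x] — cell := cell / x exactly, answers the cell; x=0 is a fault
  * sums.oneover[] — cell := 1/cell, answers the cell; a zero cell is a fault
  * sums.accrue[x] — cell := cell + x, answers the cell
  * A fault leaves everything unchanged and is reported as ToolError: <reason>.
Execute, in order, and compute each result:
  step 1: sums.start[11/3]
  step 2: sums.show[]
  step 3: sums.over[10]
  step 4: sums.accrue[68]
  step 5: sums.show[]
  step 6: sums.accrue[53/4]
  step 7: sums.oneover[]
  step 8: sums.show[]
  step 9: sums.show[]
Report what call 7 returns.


Answer: 60/4897

Derivation:
-> sums.start(x→11/3)
<- 11/3
-> sums.show()
<- 11/3
-> sums.over(x→10)
<- 11/30
-> sums.accrue(x→68)
<- 2051/30
-> sums.show()
<- 2051/30
-> sums.accrue(x→53/4)
<- 4897/60
-> sums.oneover()
<- 60/4897
-> sums.show()
<- 60/4897
-> sums.show()
<- 60/4897


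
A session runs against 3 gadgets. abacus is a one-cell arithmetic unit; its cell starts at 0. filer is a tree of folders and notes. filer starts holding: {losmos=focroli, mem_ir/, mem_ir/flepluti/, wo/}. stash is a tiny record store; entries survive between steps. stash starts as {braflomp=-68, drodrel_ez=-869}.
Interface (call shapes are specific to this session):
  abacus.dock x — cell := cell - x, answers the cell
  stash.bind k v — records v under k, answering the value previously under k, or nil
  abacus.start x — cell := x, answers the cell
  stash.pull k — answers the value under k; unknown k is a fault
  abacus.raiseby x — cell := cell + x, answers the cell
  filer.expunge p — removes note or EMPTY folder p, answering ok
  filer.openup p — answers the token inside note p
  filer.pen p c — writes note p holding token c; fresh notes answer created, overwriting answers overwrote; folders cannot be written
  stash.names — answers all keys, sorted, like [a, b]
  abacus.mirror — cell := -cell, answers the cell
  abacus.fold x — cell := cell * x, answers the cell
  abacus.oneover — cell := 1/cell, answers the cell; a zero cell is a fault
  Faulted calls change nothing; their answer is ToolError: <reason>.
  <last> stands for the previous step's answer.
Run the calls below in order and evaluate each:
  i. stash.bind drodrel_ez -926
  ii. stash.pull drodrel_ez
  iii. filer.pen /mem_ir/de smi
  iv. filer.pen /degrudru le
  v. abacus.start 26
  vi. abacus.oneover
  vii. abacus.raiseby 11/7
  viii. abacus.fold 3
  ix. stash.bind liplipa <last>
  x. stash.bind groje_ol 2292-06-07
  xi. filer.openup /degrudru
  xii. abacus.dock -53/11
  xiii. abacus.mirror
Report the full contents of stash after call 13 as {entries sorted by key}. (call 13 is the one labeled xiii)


Answer: {braflomp=-68, drodrel_ez=-926, groje_ol=2292-06-07, liplipa=879/182}

Derivation:
==> stash.bind(k: drodrel_ez, v: -926)
<== -869
==> stash.pull(k: drodrel_ez)
<== -926
==> filer.pen(p: /mem_ir/de, c: smi)
<== created
==> filer.pen(p: /degrudru, c: le)
<== created
==> abacus.start(x: 26)
<== 26
==> abacus.oneover()
<== 1/26
==> abacus.raiseby(x: 11/7)
<== 293/182
==> abacus.fold(x: 3)
<== 879/182
==> stash.bind(k: liplipa, v: <last>)
<== nil
==> stash.bind(k: groje_ol, v: 2292-06-07)
<== nil
==> filer.openup(p: /degrudru)
<== le
==> abacus.dock(x: -53/11)
<== 19315/2002
==> abacus.mirror()
<== -19315/2002


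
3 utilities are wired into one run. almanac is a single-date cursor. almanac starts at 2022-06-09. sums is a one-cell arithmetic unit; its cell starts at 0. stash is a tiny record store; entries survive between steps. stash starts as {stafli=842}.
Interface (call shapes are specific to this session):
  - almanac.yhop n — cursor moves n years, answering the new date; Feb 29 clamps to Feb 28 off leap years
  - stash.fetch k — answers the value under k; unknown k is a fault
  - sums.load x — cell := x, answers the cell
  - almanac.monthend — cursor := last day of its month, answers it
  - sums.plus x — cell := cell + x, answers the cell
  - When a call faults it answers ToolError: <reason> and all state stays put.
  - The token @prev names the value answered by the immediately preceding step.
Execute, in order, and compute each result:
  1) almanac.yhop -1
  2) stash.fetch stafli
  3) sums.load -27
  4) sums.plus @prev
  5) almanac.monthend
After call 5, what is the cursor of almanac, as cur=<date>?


Answer: cur=2021-06-30

Derivation:
→ yhop(n=-1)
← 2021-06-09
→ fetch(k=stafli)
← 842
→ load(x=-27)
← -27
→ plus(x=@prev)
← -54
→ monthend()
← 2021-06-30


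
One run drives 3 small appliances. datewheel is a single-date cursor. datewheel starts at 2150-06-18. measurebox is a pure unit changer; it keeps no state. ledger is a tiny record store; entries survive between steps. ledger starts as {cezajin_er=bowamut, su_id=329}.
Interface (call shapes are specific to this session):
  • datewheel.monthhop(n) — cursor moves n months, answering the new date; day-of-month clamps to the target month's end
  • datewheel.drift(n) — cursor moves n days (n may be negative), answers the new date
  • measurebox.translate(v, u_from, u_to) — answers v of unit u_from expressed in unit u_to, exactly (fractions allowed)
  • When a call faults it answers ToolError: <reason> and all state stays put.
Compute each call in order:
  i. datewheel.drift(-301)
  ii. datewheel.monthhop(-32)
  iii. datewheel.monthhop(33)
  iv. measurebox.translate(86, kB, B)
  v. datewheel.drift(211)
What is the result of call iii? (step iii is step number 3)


! 1. datewheel.drift(n='-301') == 2149-08-21
! 2. datewheel.monthhop(n='-32') == 2146-12-21
! 3. datewheel.monthhop(n='33') == 2149-09-21
! 4. measurebox.translate(v='86', u_from='kB', u_to='B') == 86000
! 5. datewheel.drift(n='211') == 2150-04-20

Answer: 2149-09-21


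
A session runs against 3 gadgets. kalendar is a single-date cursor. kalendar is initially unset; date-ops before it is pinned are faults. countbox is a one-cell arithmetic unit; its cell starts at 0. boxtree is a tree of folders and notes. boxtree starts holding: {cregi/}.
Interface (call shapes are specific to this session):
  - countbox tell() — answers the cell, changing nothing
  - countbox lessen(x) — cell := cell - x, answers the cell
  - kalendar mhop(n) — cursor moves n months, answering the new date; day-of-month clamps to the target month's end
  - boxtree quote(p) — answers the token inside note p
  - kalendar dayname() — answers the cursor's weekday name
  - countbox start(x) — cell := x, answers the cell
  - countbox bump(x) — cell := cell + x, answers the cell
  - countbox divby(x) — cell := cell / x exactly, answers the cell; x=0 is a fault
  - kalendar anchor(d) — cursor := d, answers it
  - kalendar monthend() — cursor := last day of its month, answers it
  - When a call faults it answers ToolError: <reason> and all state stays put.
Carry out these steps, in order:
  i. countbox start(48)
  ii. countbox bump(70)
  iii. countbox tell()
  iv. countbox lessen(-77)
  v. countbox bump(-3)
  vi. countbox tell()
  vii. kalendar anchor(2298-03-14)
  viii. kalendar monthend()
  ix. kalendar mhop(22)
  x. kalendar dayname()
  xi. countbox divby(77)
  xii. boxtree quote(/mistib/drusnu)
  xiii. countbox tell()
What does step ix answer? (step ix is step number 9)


Answer: 2300-01-31

Derivation:
# 1. countbox start(x='48') -> 48
# 2. countbox bump(x='70') -> 118
# 3. countbox tell() -> 118
# 4. countbox lessen(x='-77') -> 195
# 5. countbox bump(x='-3') -> 192
# 6. countbox tell() -> 192
# 7. kalendar anchor(d='2298-03-14') -> 2298-03-14
# 8. kalendar monthend() -> 2298-03-31
# 9. kalendar mhop(n='22') -> 2300-01-31
# 10. kalendar dayname() -> Wednesday
# 11. countbox divby(x='77') -> 192/77
# 12. boxtree quote(p='/mistib/drusnu') -> ToolError: not found
# 13. countbox tell() -> 192/77


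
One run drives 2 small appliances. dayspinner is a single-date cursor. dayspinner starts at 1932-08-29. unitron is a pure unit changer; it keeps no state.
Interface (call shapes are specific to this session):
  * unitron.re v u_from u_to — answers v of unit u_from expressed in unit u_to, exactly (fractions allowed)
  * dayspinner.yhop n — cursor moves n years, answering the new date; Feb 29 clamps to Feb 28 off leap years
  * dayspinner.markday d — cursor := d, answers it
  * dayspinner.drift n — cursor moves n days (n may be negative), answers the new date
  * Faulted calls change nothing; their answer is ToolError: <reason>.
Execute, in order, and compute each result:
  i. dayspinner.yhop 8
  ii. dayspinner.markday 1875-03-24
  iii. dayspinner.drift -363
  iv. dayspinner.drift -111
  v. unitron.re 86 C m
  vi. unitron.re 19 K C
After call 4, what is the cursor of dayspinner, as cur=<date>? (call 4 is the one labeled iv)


Answer: cur=1873-12-05

Derivation:
>> yhop(n→8)
<< 1940-08-29
>> markday(d→1875-03-24)
<< 1875-03-24
>> drift(n→-363)
<< 1874-03-26
>> drift(n→-111)
<< 1873-12-05
>> re(v→86, u_from→C, u_to→m)
<< ToolError: incompatible units
>> re(v→19, u_from→K, u_to→C)
<< -5083/20


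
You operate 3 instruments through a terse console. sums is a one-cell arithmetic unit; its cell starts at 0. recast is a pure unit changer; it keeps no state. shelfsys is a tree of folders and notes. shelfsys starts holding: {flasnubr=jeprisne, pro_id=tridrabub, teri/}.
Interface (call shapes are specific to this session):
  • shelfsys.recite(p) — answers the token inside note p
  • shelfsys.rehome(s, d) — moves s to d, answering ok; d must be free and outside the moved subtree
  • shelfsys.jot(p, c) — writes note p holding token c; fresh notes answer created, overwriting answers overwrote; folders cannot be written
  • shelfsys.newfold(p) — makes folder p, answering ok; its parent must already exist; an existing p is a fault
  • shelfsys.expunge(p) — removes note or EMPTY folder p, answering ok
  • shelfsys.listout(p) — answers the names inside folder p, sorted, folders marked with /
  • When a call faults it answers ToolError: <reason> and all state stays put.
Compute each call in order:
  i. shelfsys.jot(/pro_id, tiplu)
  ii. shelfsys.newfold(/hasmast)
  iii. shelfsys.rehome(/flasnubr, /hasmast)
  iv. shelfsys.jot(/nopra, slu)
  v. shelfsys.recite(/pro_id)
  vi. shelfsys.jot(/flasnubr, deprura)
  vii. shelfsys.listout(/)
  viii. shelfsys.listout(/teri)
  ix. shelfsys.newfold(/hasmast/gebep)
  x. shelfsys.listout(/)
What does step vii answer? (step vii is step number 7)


Answer: [flasnubr, hasmast/, nopra, pro_id, teri/]

Derivation:
Act: shelfsys.jot[p→/pro_id; c→tiplu]
Obs: overwrote
Act: shelfsys.newfold[p→/hasmast]
Obs: ok
Act: shelfsys.rehome[s→/flasnubr; d→/hasmast]
Obs: ToolError: exists
Act: shelfsys.jot[p→/nopra; c→slu]
Obs: created
Act: shelfsys.recite[p→/pro_id]
Obs: tiplu
Act: shelfsys.jot[p→/flasnubr; c→deprura]
Obs: overwrote
Act: shelfsys.listout[p→/]
Obs: [flasnubr, hasmast/, nopra, pro_id, teri/]
Act: shelfsys.listout[p→/teri]
Obs: []
Act: shelfsys.newfold[p→/hasmast/gebep]
Obs: ok
Act: shelfsys.listout[p→/]
Obs: [flasnubr, hasmast/, nopra, pro_id, teri/]


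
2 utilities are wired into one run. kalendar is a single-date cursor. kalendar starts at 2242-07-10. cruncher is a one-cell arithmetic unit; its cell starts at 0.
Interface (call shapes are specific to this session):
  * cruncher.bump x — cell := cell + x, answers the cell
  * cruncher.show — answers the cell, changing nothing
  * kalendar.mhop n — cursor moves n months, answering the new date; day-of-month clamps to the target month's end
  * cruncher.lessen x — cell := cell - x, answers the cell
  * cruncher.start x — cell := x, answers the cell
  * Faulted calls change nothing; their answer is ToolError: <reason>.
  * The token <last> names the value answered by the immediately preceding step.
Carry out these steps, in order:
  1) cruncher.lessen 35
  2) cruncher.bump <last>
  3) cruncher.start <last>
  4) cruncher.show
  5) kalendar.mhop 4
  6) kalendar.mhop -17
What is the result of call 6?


Answer: 2241-06-10

Derivation:
# 1. lessen(35) ~> -35
# 2. bump(<last>) ~> -70
# 3. start(<last>) ~> -70
# 4. show() ~> -70
# 5. mhop(4) ~> 2242-11-10
# 6. mhop(-17) ~> 2241-06-10


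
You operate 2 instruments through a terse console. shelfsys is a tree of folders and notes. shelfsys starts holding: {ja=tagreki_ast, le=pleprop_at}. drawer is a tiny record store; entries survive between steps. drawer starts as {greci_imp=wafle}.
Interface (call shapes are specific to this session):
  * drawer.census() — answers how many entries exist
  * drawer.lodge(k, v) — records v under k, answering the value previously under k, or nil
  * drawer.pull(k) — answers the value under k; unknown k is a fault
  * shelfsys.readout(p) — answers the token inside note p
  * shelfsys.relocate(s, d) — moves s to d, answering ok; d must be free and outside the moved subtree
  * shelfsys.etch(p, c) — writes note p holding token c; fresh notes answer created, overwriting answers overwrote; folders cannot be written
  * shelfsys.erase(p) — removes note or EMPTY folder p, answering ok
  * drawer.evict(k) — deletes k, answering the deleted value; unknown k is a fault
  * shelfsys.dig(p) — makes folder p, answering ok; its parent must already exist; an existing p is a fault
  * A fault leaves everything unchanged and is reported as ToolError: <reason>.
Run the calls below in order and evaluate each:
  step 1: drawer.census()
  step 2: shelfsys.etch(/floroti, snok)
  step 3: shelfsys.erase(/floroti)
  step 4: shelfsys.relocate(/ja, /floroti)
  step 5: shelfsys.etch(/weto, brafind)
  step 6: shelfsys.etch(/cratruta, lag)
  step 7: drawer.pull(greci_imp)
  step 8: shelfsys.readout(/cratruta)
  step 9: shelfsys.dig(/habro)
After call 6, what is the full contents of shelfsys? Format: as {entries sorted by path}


Answer: {cratruta=lag, floroti=tagreki_ast, le=pleprop_at, weto=brafind}

Derivation:
$ census
[out] 1
$ etch p=/floroti c=snok
[out] created
$ erase p=/floroti
[out] ok
$ relocate s=/ja d=/floroti
[out] ok
$ etch p=/weto c=brafind
[out] created
$ etch p=/cratruta c=lag
[out] created
$ pull k=greci_imp
[out] wafle
$ readout p=/cratruta
[out] lag
$ dig p=/habro
[out] ok


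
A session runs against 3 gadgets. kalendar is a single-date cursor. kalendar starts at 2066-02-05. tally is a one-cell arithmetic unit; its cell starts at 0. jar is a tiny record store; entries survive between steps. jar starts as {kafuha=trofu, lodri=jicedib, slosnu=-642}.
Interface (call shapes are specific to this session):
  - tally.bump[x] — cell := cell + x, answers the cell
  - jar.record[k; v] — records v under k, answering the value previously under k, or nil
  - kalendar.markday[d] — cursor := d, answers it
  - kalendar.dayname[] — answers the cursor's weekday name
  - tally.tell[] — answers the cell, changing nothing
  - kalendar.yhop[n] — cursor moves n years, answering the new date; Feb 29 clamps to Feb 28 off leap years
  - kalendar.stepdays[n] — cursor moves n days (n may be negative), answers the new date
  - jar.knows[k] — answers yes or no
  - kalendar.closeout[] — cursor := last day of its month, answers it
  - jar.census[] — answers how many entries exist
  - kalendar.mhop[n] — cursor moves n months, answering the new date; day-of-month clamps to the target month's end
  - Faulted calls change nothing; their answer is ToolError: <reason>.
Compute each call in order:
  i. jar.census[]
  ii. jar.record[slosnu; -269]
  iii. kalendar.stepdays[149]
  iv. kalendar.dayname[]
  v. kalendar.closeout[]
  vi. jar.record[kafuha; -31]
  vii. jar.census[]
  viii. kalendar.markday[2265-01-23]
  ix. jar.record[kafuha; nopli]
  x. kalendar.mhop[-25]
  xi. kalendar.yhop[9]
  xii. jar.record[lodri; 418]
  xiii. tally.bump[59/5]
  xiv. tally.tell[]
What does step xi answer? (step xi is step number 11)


Answer: 2271-12-23

Derivation:
CALL jar.census[]
RET  3
CALL jar.record[slosnu; -269]
RET  -642
CALL kalendar.stepdays[149]
RET  2066-07-04
CALL kalendar.dayname[]
RET  Sunday
CALL kalendar.closeout[]
RET  2066-07-31
CALL jar.record[kafuha; -31]
RET  trofu
CALL jar.census[]
RET  3
CALL kalendar.markday[2265-01-23]
RET  2265-01-23
CALL jar.record[kafuha; nopli]
RET  -31
CALL kalendar.mhop[-25]
RET  2262-12-23
CALL kalendar.yhop[9]
RET  2271-12-23
CALL jar.record[lodri; 418]
RET  jicedib
CALL tally.bump[59/5]
RET  59/5
CALL tally.tell[]
RET  59/5


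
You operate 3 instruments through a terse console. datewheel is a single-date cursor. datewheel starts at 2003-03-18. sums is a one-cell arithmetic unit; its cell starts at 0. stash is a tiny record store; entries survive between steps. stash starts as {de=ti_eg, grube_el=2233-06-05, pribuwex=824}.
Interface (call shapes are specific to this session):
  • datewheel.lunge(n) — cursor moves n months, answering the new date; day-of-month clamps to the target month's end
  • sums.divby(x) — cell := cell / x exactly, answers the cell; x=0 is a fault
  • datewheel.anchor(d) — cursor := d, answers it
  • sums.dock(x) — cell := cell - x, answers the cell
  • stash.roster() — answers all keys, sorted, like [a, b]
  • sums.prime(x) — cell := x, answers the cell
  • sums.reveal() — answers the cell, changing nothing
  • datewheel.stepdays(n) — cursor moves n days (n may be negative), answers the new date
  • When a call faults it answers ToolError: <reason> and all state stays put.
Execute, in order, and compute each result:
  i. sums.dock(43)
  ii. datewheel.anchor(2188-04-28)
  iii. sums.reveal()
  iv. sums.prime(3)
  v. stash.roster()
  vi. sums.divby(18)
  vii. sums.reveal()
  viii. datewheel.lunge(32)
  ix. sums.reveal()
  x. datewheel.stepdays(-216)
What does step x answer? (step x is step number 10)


$ sums.dock x=43
[out] -43
$ datewheel.anchor d=2188-04-28
[out] 2188-04-28
$ sums.reveal
[out] -43
$ sums.prime x=3
[out] 3
$ stash.roster
[out] [de, grube_el, pribuwex]
$ sums.divby x=18
[out] 1/6
$ sums.reveal
[out] 1/6
$ datewheel.lunge n=32
[out] 2190-12-28
$ sums.reveal
[out] 1/6
$ datewheel.stepdays n=-216
[out] 2190-05-26

Answer: 2190-05-26


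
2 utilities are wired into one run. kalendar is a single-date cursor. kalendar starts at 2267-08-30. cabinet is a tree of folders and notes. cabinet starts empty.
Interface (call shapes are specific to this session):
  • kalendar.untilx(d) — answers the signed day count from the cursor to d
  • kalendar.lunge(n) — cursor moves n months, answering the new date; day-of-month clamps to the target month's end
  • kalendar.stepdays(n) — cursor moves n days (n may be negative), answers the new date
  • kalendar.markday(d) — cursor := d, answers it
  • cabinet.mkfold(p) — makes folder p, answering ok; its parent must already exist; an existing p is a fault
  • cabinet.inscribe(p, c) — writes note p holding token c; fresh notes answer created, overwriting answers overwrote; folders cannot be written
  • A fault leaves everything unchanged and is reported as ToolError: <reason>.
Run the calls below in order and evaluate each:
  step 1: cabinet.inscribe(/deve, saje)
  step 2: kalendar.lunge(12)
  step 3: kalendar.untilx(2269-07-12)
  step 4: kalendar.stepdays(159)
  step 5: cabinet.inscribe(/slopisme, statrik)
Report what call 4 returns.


Answer: 2269-02-05

Derivation:
$ inscribe p='/deve' c='saje'
[out] created
$ lunge n='12'
[out] 2268-08-30
$ untilx d='2269-07-12'
[out] 316
$ stepdays n='159'
[out] 2269-02-05
$ inscribe p='/slopisme' c='statrik'
[out] created


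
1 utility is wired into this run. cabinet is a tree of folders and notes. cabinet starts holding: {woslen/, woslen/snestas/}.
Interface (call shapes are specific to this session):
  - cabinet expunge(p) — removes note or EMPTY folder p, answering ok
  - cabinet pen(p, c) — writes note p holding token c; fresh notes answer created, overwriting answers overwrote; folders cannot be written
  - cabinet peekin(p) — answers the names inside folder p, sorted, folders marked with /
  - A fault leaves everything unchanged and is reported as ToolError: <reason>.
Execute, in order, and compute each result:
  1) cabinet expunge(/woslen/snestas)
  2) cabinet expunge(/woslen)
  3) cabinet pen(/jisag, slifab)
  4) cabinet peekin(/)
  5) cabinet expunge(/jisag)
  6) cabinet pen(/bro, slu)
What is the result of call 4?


Now I run cabinet expunge on /woslen/snestas, yielding ok.
Next I call cabinet expunge on /woslen, giving ok.
I try cabinet pen on /jisag, slifab, and get created.
Using cabinet peekin on /, giving [jisag].
Calling cabinet expunge on /jisag, giving ok.
Next I call cabinet pen on /bro, slu, yielding created.

Answer: [jisag]


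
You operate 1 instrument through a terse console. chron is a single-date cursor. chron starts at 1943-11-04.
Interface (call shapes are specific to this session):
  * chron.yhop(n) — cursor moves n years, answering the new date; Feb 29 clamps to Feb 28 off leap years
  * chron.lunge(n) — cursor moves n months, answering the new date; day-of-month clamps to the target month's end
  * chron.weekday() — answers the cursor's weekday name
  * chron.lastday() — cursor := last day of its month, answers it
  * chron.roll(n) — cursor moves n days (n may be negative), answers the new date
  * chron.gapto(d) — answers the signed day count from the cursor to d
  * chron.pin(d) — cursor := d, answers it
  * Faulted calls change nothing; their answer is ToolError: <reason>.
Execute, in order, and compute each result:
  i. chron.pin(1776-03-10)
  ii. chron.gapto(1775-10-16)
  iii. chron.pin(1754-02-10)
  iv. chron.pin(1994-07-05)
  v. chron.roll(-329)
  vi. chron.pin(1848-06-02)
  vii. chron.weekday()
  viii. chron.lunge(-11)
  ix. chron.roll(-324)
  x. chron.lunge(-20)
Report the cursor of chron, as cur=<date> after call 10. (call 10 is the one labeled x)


$ pin 1776-03-10
:: 1776-03-10
$ gapto 1775-10-16
:: -146
$ pin 1754-02-10
:: 1754-02-10
$ pin 1994-07-05
:: 1994-07-05
$ roll -329
:: 1993-08-10
$ pin 1848-06-02
:: 1848-06-02
$ weekday
:: Friday
$ lunge -11
:: 1847-07-02
$ roll -324
:: 1846-08-12
$ lunge -20
:: 1844-12-12

Answer: cur=1844-12-12


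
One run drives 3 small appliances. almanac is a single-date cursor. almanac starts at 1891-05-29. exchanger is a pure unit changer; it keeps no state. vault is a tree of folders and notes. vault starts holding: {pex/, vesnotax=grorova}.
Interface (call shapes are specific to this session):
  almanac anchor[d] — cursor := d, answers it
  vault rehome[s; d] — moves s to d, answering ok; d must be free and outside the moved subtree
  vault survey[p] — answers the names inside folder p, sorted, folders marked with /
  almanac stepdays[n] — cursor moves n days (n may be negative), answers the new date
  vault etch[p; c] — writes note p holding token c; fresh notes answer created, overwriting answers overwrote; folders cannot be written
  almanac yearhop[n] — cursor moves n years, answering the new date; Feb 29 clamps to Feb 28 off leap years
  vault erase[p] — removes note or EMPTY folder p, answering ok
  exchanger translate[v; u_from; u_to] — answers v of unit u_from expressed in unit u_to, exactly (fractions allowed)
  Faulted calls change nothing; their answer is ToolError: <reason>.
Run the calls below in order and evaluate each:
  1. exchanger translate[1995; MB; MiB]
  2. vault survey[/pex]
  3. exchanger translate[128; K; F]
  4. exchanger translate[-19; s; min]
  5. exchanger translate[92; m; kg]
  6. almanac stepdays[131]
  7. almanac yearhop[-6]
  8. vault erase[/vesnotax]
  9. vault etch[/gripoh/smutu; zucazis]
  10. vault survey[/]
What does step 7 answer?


Answer: 1885-10-07

Derivation:
>>> exchanger translate v=1995 u_from=MB u_to=MiB
  31171875/16384
>>> vault survey p=/pex
  []
>>> exchanger translate v=128 u_from=K u_to=F
  -22927/100
>>> exchanger translate v=-19 u_from=s u_to=min
  -19/60
>>> exchanger translate v=92 u_from=m u_to=kg
  ToolError: incompatible units
>>> almanac stepdays n=131
  1891-10-07
>>> almanac yearhop n=-6
  1885-10-07
>>> vault erase p=/vesnotax
  ok
>>> vault etch p=/gripoh/smutu c=zucazis
  ToolError: no parent
>>> vault survey p=/
  [pex/]
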